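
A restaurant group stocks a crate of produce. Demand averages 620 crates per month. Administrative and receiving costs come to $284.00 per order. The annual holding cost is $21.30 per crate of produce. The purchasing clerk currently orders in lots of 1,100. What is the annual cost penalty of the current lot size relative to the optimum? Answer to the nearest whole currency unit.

Extra cost ≈ $4,148 per year

Annual demand D = 620 × 12 = 7,440.
EOQ = √(2DS/H) = √(2 × 7,440 × 284 / 21.3) ≈ 445.42.
Cost at Q* = (D/Q*)S + (Q*/2)H = √(2DSH) ≈ $9,487.47.
Cost at Q = 1,100: (7,440/1,100)×284 + (1,100/2)×21.3 = $1,920.87 + $11,715.00 = $13,635.87.
Excess = $13,635.87 − $9,487.47 = $4,148.40.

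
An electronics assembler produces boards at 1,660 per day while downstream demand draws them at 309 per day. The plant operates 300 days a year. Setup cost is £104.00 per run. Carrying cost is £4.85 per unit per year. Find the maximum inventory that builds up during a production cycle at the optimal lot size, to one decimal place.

Annual demand D = 309 × 300 = 92,700.
Production build-up factor (1 − d/p) = 1 − 309/1,660 = 0.8139.
Q* = √(2DS / (H(1 − d/p))) = √(2 × 92,700 × 104 / (4.85 × 0.8139)).
= √(19,281,600 / 3.9472) ≈ 2210.177.
Maximum inventory = Q*(1 − d/p) = 2210.177 × 0.8139 ≈ 1798.764.

I_max ≈ 1,798.8 boards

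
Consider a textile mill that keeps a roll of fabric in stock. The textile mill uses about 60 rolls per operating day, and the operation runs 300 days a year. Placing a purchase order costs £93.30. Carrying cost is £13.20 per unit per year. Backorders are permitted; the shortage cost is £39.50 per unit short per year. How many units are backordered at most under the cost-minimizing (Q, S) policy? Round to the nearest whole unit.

Annual demand D = 60 × 300 = 18,000.
With planned backorders, Q* = √(2DS/H) · √((H+B)/B).
√(2DS/H) = √(2 × 18,000 × 93.3 / 13.2) = 504.435.
√((H+B)/B) = √((13.2+39.5)/39.5) = 1.1551.
Q* ≈ 582.656.
S* = Q* · H/(H+B) = 582.656 × 13.2/52.7 ≈ 145.940.

S* ≈ 146 rolls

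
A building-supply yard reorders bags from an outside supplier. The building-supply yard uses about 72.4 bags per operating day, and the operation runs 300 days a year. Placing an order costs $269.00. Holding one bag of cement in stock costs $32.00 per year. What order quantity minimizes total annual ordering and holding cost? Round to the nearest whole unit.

Q* ≈ 604 bags

Annual demand D = 72.4 × 300 = 21,720.
EOQ = √(2DS / H) = √(2 × 21,720 × 269 / 32).
= √(11,685,360 / 32) = √365,167.5 ≈ 604.291.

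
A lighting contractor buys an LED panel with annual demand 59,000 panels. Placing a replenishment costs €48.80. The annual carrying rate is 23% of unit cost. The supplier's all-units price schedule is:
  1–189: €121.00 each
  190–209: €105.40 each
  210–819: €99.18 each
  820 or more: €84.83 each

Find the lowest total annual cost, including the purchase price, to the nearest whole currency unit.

TC* ≈ €5,016,481

Holding cost per unit per year at price C is H = 0.23·C.
Evaluate total cost at each tier's feasible EOQ or, if the EOQ is below the tier, at the tier's minimum quantity.
Tier 1 (€121.00): EOQ = 454.9 exceeds tier's upper bound 189, so this tier is dominated.
Tier 2 (€105.40): EOQ = 487.4 exceeds tier's upper bound 209, so this tier is dominated.
EOQ at €99.18 = 502.4 (feasible in tier 3): TC = 59,000×€99.18 + (59,000/502.4)×48.8 + (502.4/2)×0.23×€99.18 = €5,863,081.12.
EOQ at €84.83 = 543.3 < 820, so use break Q=820: TC = 59,000×€84.83 + (59,000/820.0)×48.8 + (820.0/2)×0.23×€84.83 = €5,016,480.69.
Lowest total cost among the candidates is at Q = 820.0.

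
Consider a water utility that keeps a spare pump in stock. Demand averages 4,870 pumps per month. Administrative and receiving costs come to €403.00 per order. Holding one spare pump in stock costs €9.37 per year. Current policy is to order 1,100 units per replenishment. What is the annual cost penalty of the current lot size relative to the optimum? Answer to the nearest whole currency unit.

Extra cost ≈ €5,555 per year

Annual demand D = 4,870 × 12 = 58,440.
EOQ = √(2DS/H) = √(2 × 58,440 × 403 / 9.37) ≈ 2242.09.
Cost at Q* = (D/Q*)S + (Q*/2)H = √(2DSH) ≈ €21,008.37.
Cost at Q = 1,100: (58,440/1,100)×403 + (1,100/2)×9.37 = €21,410.29 + €5,153.50 = €26,563.79.
Excess = €26,563.79 − €21,008.37 = €5,555.42.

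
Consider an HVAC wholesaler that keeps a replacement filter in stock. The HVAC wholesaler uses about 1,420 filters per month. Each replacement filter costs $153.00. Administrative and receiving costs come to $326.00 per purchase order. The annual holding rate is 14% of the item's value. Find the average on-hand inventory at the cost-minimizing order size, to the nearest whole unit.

Annual demand D = 1,420 × 12 = 17,040.
Holding cost H = 0.14 × $153.00 = $21.4200 per unit per year.
Q* = √(2DS/H) = √(2 × 17,040 × 326 / 21.42) ≈ 720.19.
Average inventory = Q*/2 ≈ 720.19 / 2 = 360.096.

Average inventory ≈ 360 filters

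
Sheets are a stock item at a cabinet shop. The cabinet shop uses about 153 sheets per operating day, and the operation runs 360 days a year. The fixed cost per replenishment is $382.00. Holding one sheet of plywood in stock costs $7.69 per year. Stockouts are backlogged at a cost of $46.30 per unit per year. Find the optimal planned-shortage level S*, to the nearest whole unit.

S* ≈ 360 sheets

Annual demand D = 153 × 360 = 55,080.
With planned backorders, Q* = √(2DS/H) · √((H+B)/B).
√(2DS/H) = √(2 × 55,080 × 382 / 7.69) = 2339.271.
√((H+B)/B) = √((7.69+46.3)/46.3) = 1.0799.
Q* ≈ 2526.077.
S* = Q* · H/(H+B) = 2526.077 × 7.69/53.99 ≈ 359.799.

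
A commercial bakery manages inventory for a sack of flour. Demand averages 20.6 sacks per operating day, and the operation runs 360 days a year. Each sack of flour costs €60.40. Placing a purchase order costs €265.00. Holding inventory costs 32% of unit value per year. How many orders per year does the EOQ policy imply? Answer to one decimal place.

Annual demand D = 20.6 × 360 = 7,416.
Holding cost H = 0.32 × €60.40 = €19.3280 per unit per year.
Q* = √(2DS/H) = √(2 × 7,416 × 265 / 19.328) ≈ 450.95.
Orders per year = D / Q* = 7,416 / 450.95 ≈ 16.445.

N ≈ 16.4 orders per year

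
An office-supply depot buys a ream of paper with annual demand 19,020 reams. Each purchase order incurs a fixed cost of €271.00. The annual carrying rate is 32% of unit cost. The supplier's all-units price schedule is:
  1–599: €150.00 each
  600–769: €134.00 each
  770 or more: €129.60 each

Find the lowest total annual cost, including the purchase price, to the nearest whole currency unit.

TC* ≈ €2,487,653

Holding cost per unit per year at price C is H = 0.32·C.
Candidates are each tier's EOQ (if it falls in that tier) and each price-break quantity.
EOQ at €150.00 = 463.4 (feasible in tier 1): TC = 19,020×€150.00 + (19,020/463.4)×271 + (463.4/2)×0.32×€150.00 = €2,875,244.65.
EOQ at €134.00 = 490.3 < 600, so use break Q=600: TC = 19,020×€134.00 + (19,020/600.0)×271 + (600.0/2)×0.32×€134.00 = €2,570,134.70.
EOQ at €129.60 = 498.6 < 770, so use break Q=770: TC = 19,020×€129.60 + (19,020/770.0)×271 + (770.0/2)×0.32×€129.60 = €2,487,652.77.
Lowest total cost among the candidates is at Q = 770.0.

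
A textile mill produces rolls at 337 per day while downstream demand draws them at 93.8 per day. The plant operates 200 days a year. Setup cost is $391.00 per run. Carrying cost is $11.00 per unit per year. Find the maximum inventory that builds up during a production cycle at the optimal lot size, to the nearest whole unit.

Annual demand D = 93.8 × 200 = 18,760.
Production build-up factor (1 − d/p) = 1 − 93.8/337 = 0.7217.
Q* = √(2DS / (H(1 − d/p))) = √(2 × 18,760 × 391 / (11 × 0.7217)).
= √(14,670,320 / 7.9383) ≈ 1359.429.
Maximum inventory = Q*(1 − d/p) = 1359.429 × 0.7217 ≈ 981.048.

I_max ≈ 981 rolls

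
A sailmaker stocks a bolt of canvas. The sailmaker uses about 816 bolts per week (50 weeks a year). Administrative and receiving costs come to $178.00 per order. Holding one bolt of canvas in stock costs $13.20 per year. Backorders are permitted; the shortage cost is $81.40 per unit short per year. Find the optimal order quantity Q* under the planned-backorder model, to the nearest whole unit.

Q* ≈ 1,131 bolts

Annual demand D = 816 × 50 = 40,800.
With planned backorders, Q* = √(2DS/H) · √((H+B)/B).
√(2DS/H) = √(2 × 40,800 × 178 / 13.2) = 1048.982.
√((H+B)/B) = √((13.2+81.4)/81.4) = 1.0780.
Q* ≈ 1130.841.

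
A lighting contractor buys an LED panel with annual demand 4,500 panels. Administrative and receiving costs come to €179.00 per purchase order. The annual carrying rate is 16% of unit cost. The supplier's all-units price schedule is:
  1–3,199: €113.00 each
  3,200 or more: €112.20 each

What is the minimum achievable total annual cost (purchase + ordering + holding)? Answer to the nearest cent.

TC* ≈ €513,896.93

Holding cost per unit per year at price C is H = 0.16·C.
Evaluate total cost at each tier's feasible EOQ or, if the EOQ is below the tier, at the tier's minimum quantity.
EOQ at €113.00 = 298.5 (feasible in tier 1): TC = 4,500×€113.00 + (4,500/298.5)×179 + (298.5/2)×0.16×€113.00 = €513,896.93.
EOQ at €112.20 = 299.6 < 3200, so use break Q=3200: TC = 4,500×€112.20 + (4,500/3200.0)×179 + (3200.0/2)×0.16×€112.20 = €533,874.92.
Lowest total cost among the candidates is at Q = 298.5.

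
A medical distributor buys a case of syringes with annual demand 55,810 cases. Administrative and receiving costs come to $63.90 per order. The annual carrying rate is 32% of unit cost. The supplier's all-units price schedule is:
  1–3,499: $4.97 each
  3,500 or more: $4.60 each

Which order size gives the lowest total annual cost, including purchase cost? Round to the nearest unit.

Q* ≈ 3,500 cases

Holding cost per unit per year at price C is H = 0.32·C.
Evaluate total cost at each tier's feasible EOQ or, if the EOQ is below the tier, at the tier's minimum quantity.
EOQ at $4.97 = 2117.7 (feasible in tier 1): TC = 55,810×$4.97 + (55,810/2117.7)×63.9 + (2117.7/2)×0.32×$4.97 = $280,743.72.
EOQ at $4.60 = 2201.2 < 3500, so use break Q=3500: TC = 55,810×$4.60 + (55,810/3500.0)×63.9 + (3500.0/2)×0.32×$4.60 = $260,320.93.
Lowest total cost is $260,320.93 at Q = 3500.0.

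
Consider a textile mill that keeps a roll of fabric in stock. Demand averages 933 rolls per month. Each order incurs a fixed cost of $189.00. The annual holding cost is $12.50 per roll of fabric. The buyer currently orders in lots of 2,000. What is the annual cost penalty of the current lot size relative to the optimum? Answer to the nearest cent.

Annual demand D = 933 × 12 = 11,196.
EOQ = √(2DS/H) = √(2 × 11,196 × 189 / 12.5) ≈ 581.87.
Cost at Q* = (D/Q*)S + (Q*/2)H = √(2DSH) ≈ $7,273.31.
Cost at Q = 2,000: (11,196/2,000)×189 + (2,000/2)×12.5 = $1,058.02 + $12,500.00 = $13,558.02.
Excess = $13,558.02 − $7,273.31 = $6,284.71.

Extra cost ≈ $6,284.71 per year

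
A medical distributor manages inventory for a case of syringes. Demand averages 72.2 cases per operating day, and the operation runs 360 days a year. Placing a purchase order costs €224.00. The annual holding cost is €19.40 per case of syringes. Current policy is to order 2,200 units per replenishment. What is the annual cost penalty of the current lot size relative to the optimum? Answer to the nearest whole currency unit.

Annual demand D = 72.2 × 360 = 25,992.
EOQ = √(2DS/H) = √(2 × 25,992 × 224 / 19.4) ≈ 774.74.
Cost at Q* = (D/Q*)S + (Q*/2)H = √(2DSH) ≈ €15,030.03.
Cost at Q = 2,200: (25,992/2,200)×224 + (2,200/2)×19.4 = €2,646.46 + €21,340.00 = €23,986.46.
Excess = €23,986.46 − €15,030.03 = €8,956.43.

Extra cost ≈ €8,956 per year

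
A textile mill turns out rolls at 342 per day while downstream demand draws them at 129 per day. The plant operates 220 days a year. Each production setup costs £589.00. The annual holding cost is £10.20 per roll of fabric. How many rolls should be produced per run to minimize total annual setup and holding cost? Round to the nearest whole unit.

Annual demand D = 129 × 220 = 28,380.
Production build-up factor (1 − d/p) = 1 − 129/342 = 0.6228.
Q* = √(2DS / (H(1 − d/p))) = √(2 × 28,380 × 589 / (10.2 × 0.6228)).
= √(33,431,640 / 6.3526) ≈ 2294.045.

Q* ≈ 2,294 rolls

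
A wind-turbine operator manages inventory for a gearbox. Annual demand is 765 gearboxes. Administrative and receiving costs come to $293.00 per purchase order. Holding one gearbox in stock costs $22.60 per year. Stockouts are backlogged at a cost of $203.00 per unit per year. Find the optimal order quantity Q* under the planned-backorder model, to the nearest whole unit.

With planned backorders, Q* = √(2DS/H) · √((H+B)/B).
√(2DS/H) = √(2 × 765 × 293 / 22.6) = 140.840.
√((H+B)/B) = √((22.6+203)/203) = 1.0542.
Q* ≈ 148.473.

Q* ≈ 148 gearboxes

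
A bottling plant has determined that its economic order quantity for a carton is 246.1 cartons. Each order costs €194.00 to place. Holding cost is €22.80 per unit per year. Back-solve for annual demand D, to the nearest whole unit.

Squaring Q* = √(2DS/H) gives Q*² = 2DS/H.
From Q* = √(2DS/H): D = Q*²H / (2S) = 246.1² × 22.8 / (2 × 194) = 3558.987.

D ≈ 3,559 cartons per year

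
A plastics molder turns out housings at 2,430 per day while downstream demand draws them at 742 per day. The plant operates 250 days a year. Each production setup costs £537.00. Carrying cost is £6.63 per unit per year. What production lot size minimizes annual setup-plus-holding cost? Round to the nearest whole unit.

Annual demand D = 742 × 250 = 185,500.
Production build-up factor (1 − d/p) = 1 − 742/2,430 = 0.6947.
Q* = √(2DS / (H(1 − d/p))) = √(2 × 185,500 × 537 / (6.63 × 0.6947)).
= √(199,227,000 / 4.6055) ≈ 6577.097.

Q* ≈ 6,577 housings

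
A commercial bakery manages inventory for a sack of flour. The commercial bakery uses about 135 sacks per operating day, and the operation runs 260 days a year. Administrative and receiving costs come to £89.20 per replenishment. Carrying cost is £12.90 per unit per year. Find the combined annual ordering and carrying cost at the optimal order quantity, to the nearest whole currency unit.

Annual demand D = 135 × 260 = 35,100.
The optimal lot size = √(2DS/H) = √(2 × 35,100 × 89.2 / 12.9) ≈ 696.72.
At the optimum the two cost components are equal, so total cost = 2·(Q*/2)H = Q*·H.
Minimum total = √(2DSH) = √(2 × 35,100 × 89.2 × 12.9) ≈ 8987.644.

TC* ≈ £8,988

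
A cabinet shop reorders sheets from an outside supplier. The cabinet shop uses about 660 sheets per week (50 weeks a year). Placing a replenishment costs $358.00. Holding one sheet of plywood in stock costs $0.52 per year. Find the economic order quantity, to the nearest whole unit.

Annual demand D = 660 × 50 = 33,000.
EOQ = √(2DS / H) = √(2 × 33,000 × 358 / 0.52).
= √(23,628,000 / 0.52) = √45,438,461.5385 ≈ 6740.806.

Q* ≈ 6,741 sheets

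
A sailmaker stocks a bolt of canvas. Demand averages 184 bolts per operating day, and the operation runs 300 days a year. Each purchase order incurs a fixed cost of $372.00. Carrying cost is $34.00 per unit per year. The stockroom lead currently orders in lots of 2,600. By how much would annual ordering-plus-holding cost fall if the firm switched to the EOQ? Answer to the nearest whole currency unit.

Annual demand D = 184 × 300 = 55,200.
EOQ = √(2DS/H) = √(2 × 55,200 × 372 / 34) ≈ 1099.05.
Cost at Q* = (D/Q*)S + (Q*/2)H = √(2DSH) ≈ $37,367.62.
Cost at Q = 2,600: (55,200/2,600)×372 + (2,600/2)×34 = $7,897.85 + $44,200.00 = $52,097.85.
Excess = $52,097.85 − $37,367.62 = $14,730.22.

Extra cost ≈ $14,730 per year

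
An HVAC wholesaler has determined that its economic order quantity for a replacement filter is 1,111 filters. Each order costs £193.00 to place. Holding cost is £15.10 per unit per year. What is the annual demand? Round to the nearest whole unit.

D ≈ 48,286 filters per year

Invert the EOQ relation Q*² = 2DS/H.
From Q* = √(2DS/H): D = Q*²H / (2S) = 1,111² × 15.1 / (2 × 193) = 48285.614.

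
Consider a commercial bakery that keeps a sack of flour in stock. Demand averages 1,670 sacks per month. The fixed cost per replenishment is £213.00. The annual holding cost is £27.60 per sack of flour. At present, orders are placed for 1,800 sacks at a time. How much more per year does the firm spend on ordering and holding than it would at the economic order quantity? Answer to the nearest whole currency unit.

Extra cost ≈ £11,861 per year

Annual demand D = 1,670 × 12 = 20,040.
EOQ = √(2DS/H) = √(2 × 20,040 × 213 / 27.6) ≈ 556.16.
Cost at Q* = (D/Q*)S + (Q*/2)H = √(2DSH) ≈ £15,349.99.
Cost at Q = 1,800: (20,040/1,800)×213 + (1,800/2)×27.6 = £2,371.40 + £24,840.00 = £27,211.40.
Excess = £27,211.40 − £15,349.99 = £11,861.41.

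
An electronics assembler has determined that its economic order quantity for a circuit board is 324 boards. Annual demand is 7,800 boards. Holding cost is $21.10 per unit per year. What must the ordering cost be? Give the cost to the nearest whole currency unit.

S ≈ $142

Invert the EOQ relation Q*² = 2DS/H.
From Q* = √(2DS/H): S = Q*²H / (2D) = 324² × 21.1 / (2 × 7,800) = 141.9868.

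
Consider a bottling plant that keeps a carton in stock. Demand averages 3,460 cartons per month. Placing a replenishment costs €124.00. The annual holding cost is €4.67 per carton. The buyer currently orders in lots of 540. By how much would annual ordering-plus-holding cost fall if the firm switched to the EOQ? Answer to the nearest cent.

Extra cost ≈ €3,860.66 per year

Annual demand D = 3,460 × 12 = 41,520.
EOQ = √(2DS/H) = √(2 × 41,520 × 124 / 4.67) ≈ 1484.90.
Cost at Q* = (D/Q*)S + (Q*/2)H = √(2DSH) ≈ €6,934.46.
Cost at Q = 540: (41,520/540)×124 + (540/2)×4.67 = €9,534.22 + €1,260.90 = €10,795.12.
Excess = €10,795.12 − €6,934.46 = €3,860.66.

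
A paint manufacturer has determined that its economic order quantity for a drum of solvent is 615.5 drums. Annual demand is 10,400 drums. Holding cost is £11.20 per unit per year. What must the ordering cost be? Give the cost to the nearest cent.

S ≈ £203.99

Squaring Q* = √(2DS/H) gives Q*² = 2DS/H.
From Q* = √(2DS/H): S = Q*²H / (2D) = 615.5² × 11.2 / (2 × 10,400) = 203.9909.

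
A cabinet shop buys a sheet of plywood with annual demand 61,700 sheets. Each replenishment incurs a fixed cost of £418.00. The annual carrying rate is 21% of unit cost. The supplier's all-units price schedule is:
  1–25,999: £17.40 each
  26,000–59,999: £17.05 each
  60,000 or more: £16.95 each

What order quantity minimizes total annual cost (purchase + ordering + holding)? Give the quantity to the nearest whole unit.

Q* ≈ 3,757 sheets

Holding cost per unit per year at price C is H = 0.21·C.
Evaluate total cost at each tier's feasible EOQ or, if the EOQ is below the tier, at the tier's minimum quantity.
EOQ at £17.40 = 3757.2 (feasible in tier 1): TC = 61,700×£17.40 + (61,700/3757.2)×418 + (3757.2/2)×0.21×£17.40 = £1,087,308.72.
EOQ at £17.05 = 3795.5 < 26000, so use break Q=26000: TC = 61,700×£17.05 + (61,700/26000.0)×418 + (26000.0/2)×0.21×£17.05 = £1,099,523.45.
EOQ at £16.95 = 3806.7 < 60000, so use break Q=60000: TC = 61,700×£16.95 + (61,700/60000.0)×418 + (60000.0/2)×0.21×£16.95 = £1,153,029.84.
Lowest total cost is £1,087,308.72 at Q = 3757.2.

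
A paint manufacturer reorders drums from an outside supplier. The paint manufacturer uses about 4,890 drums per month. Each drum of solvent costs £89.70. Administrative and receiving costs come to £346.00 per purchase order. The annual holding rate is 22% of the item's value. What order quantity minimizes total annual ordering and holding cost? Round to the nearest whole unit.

Annual demand D = 4,890 × 12 = 58,680.
Holding cost H = 0.22 × £89.70 = £19.7340 per unit per year.
EOQ = √(2DS / H) = √(2 × 58,680 × 346 / 19.734).
= √(40,606,560 / 19.734) = √2,057,695.3481 ≈ 1434.467.

Q* ≈ 1,434 drums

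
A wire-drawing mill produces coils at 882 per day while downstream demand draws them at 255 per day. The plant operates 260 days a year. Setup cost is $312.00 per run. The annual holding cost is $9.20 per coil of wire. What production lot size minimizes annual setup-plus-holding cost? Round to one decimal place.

Annual demand D = 255 × 260 = 66,300.
Production build-up factor (1 − d/p) = 1 − 255/882 = 0.7109.
Q* = √(2DS / (H(1 − d/p))) = √(2 × 66,300 × 312 / (9.2 × 0.7109)).
= √(41,371,200 / 6.5401) ≈ 2515.102.

Q* ≈ 2,515.1 coils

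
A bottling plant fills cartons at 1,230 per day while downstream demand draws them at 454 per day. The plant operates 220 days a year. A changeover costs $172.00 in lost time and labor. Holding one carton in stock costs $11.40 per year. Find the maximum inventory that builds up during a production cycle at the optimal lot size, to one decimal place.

I_max ≈ 1,378.9 cartons

Annual demand D = 454 × 220 = 99,880.
Production build-up factor (1 − d/p) = 1 − 454/1,230 = 0.6309.
Q* = √(2DS / (H(1 − d/p))) = √(2 × 99,880 × 172 / (11.4 × 0.6309)).
= √(34,358,720 / 7.1922) ≈ 2185.686.
Maximum inventory = Q*(1 − d/p) = 2185.686 × 0.6309 ≈ 1378.937.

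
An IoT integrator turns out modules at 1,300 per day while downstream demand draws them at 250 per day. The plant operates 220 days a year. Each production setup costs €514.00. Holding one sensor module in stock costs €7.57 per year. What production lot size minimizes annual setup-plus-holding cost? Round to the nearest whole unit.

Annual demand D = 250 × 220 = 55,000.
Production build-up factor (1 − d/p) = 1 − 250/1,300 = 0.8077.
Q* = √(2DS / (H(1 − d/p))) = √(2 × 55,000 × 514 / (7.57 × 0.8077)).
= √(56,540,000 / 6.1142) ≈ 3040.934.

Q* ≈ 3,041 modules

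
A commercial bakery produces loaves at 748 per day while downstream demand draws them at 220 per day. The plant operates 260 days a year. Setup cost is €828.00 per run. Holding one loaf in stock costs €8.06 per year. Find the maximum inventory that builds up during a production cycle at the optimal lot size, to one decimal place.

I_max ≈ 2,880.2 loaves

Annual demand D = 220 × 260 = 57,200.
Production build-up factor (1 − d/p) = 1 − 220/748 = 0.7059.
Q* = √(2DS / (H(1 − d/p))) = √(2 × 57,200 × 828 / (8.06 × 0.7059)).
= √(94,723,200 / 5.6894) ≈ 4080.323.
Maximum inventory = Q*(1 − d/p) = 4080.323 × 0.7059 ≈ 2880.228.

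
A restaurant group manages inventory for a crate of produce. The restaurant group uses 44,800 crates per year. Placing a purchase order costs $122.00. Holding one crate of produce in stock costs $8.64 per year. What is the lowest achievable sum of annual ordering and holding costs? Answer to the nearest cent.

EOQ = √(2DS/H) = √(2 × 44,800 × 122 / 8.64) ≈ 1124.80.
At the optimum the two cost components are equal, so total cost = 2·(Q*/2)H = Q*·H.
Minimum total = √(2DSH) = √(2 × 44,800 × 122 × 8.64) ≈ 9718.311.

TC* ≈ $9,718.31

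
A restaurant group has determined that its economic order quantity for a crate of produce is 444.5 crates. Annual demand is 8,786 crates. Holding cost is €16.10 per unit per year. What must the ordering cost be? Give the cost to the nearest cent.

Invert the EOQ relation Q*² = 2DS/H.
From Q* = √(2DS/H): S = Q*²H / (2D) = 444.5² × 16.1 / (2 × 8,786) = 181.0290.

S ≈ €181.03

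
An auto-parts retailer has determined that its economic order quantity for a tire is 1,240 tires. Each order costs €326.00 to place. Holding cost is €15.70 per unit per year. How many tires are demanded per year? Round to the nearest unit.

D ≈ 37,025 tires per year

The basic EOQ model gives Q* = √(2DS/H); rearrange for the unknown.
From Q* = √(2DS/H): D = Q*²H / (2S) = 1,240² × 15.7 / (2 × 326) = 37025.031.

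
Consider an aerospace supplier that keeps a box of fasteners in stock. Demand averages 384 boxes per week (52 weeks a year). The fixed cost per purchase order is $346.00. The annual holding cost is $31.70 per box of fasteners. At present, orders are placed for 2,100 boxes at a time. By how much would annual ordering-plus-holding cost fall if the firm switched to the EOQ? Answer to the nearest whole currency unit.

Extra cost ≈ $15,646 per year

Annual demand D = 384 × 52 = 19,968.
EOQ = √(2DS/H) = √(2 × 19,968 × 346 / 31.7) ≈ 660.22.
Cost at Q* = (D/Q*)S + (Q*/2)H = √(2DSH) ≈ $20,929.07.
Cost at Q = 2,100: (19,968/2,100)×346 + (2,100/2)×31.7 = $3,289.97 + $33,285.00 = $36,574.97.
Excess = $36,574.97 − $20,929.07 = $15,645.89.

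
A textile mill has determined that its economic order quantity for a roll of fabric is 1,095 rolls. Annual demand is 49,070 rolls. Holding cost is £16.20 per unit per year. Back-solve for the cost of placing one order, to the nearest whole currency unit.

S ≈ £198

Invert the EOQ relation Q*² = 2DS/H.
From Q* = √(2DS/H): S = Q*²H / (2D) = 1,095² × 16.2 / (2 × 49,070) = 197.9234.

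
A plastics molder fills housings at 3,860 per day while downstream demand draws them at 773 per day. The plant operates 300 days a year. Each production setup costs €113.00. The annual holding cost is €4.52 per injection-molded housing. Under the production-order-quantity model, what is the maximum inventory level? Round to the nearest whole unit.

I_max ≈ 3,045 housings

Annual demand D = 773 × 300 = 231,900.
Production build-up factor (1 − d/p) = 1 − 773/3,860 = 0.7997.
Q* = √(2DS / (H(1 − d/p))) = √(2 × 231,900 × 113 / (4.52 × 0.7997)).
= √(52,409,400 / 3.6148) ≈ 3807.682.
Maximum inventory = Q*(1 − d/p) = 3807.682 × 0.7997 ≈ 3045.159.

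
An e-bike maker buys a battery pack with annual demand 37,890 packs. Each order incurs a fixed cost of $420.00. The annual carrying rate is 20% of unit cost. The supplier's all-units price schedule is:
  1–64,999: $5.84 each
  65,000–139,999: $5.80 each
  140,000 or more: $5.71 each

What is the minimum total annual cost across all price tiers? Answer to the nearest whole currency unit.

Holding cost per unit per year at price C is H = 0.20·C.
Evaluate total cost at each tier's feasible EOQ or, if the EOQ is below the tier, at the tier's minimum quantity.
EOQ at $5.84 = 5220.1 (feasible in tier 1): TC = 37,890×$5.84 + (37,890/5220.1)×420 + (5220.1/2)×0.20×$5.84 = $227,374.70.
EOQ at $5.80 = 5238.1 < 65000, so use break Q=65000: TC = 37,890×$5.80 + (37,890/65000.0)×420 + (65000.0/2)×0.20×$5.80 = $257,706.83.
EOQ at $5.71 = 5279.2 < 140000, so use break Q=140000: TC = 37,890×$5.71 + (37,890/140000.0)×420 + (140000.0/2)×0.20×$5.71 = $296,405.57.
Lowest total cost among the candidates is at Q = 5220.1.

TC* ≈ $227,375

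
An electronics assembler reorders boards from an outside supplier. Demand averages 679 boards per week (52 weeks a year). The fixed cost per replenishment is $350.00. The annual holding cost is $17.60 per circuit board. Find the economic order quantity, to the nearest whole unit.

Q* ≈ 1,185 boards

Annual demand D = 679 × 52 = 35,308.
EOQ = √(2DS / H) = √(2 × 35,308 × 350 / 17.6).
= √(24,715,600 / 17.6) = √1,404,295.4545 ≈ 1185.030.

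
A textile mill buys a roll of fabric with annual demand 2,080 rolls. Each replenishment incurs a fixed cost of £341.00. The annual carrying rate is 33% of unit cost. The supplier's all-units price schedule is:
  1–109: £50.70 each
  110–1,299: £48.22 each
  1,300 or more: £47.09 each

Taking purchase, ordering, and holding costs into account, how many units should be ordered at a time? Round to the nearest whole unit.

Holding cost per unit per year at price C is H = 0.33·C.
Evaluate total cost at each tier's feasible EOQ or, if the EOQ is below the tier, at the tier's minimum quantity.
Tier 1 (£50.70): EOQ = 291.2 exceeds tier's upper bound 109, so this tier is dominated.
EOQ at £48.22 = 298.6 (feasible in tier 2): TC = 2,080×£48.22 + (2,080/298.6)×341 + (298.6/2)×0.33×£48.22 = £105,048.70.
EOQ at £47.09 = 302.1 < 1300, so use break Q=1300: TC = 2,080×£47.09 + (2,080/1300.0)×341 + (1300.0/2)×0.33×£47.09 = £108,593.61.
Lowest total cost is £105,048.70 at Q = 298.6.

Q* ≈ 299 rolls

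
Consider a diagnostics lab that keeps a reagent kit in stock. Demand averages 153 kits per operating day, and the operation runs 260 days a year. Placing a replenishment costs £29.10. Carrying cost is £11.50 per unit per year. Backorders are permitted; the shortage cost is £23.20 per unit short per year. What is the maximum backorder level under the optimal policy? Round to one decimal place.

S* ≈ 181.9 kits

Annual demand D = 153 × 260 = 39,780.
With planned backorders, Q* = √(2DS/H) · √((H+B)/B).
√(2DS/H) = √(2 × 39,780 × 29.1 / 11.5) = 448.689.
√((H+B)/B) = √((11.5+23.2)/23.2) = 1.2230.
Q* ≈ 548.739.
S* = Q* · H/(H+B) = 548.739 × 11.5/34.7 ≈ 181.859.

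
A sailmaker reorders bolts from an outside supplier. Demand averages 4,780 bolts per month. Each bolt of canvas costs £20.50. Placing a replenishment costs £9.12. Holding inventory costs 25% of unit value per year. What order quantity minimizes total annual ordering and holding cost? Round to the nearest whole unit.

Annual demand D = 4,780 × 12 = 57,360.
Holding cost H = 0.25 × £20.50 = £5.1250 per unit per year.
EOQ = √(2DS / H) = √(2 × 57,360 × 9.12 / 5.125).
= √(1,046,246.4 / 5.125) = √204,145.639 ≈ 451.825.

Q* ≈ 452 bolts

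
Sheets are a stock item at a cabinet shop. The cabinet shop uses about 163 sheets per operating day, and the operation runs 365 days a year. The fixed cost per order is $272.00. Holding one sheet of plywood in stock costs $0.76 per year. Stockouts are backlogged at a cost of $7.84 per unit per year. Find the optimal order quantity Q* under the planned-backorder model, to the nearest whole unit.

Q* ≈ 6,835 sheets

Annual demand D = 163 × 365 = 59,495.
With planned backorders, Q* = √(2DS/H) · √((H+B)/B).
√(2DS/H) = √(2 × 59,495 × 272 / 0.76) = 6525.787.
√((H+B)/B) = √((0.76+7.84)/7.84) = 1.0473.
Q* ≈ 6834.773.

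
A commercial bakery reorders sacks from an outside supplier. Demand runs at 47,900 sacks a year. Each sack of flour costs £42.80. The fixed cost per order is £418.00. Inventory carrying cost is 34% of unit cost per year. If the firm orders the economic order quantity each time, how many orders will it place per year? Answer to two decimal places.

N ≈ 28.88 orders per year

Holding cost H = 0.34 × £42.80 = £14.5520 per unit per year.
EOQ = √(2DS/H) = √(2 × 47,900 × 418 / 14.552) ≈ 1658.86.
Orders per year = D / Q* = 47,900 / 1658.86 ≈ 28.875.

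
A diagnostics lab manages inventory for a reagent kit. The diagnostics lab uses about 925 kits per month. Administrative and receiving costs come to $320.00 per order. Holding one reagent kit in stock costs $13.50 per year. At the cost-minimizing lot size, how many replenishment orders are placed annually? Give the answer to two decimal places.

Annual demand D = 925 × 12 = 11,100.
The optimal lot size = √(2DS/H) = √(2 × 11,100 × 320 / 13.5) ≈ 725.41.
Orders per year = D / Q* = 11,100 / 725.41 ≈ 15.302.

N ≈ 15.30 orders per year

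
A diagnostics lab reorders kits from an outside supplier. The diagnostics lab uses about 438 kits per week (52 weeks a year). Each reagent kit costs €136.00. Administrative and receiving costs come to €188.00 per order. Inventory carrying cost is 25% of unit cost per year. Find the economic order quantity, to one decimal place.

Q* ≈ 501.9 kits

Annual demand D = 438 × 52 = 22,776.
Holding cost H = 0.25 × €136.00 = €34.0000 per unit per year.
EOQ = √(2DS / H) = √(2 × 22,776 × 188 / 34).
= √(8,563,776 / 34) = √251,875.7647 ≈ 501.872.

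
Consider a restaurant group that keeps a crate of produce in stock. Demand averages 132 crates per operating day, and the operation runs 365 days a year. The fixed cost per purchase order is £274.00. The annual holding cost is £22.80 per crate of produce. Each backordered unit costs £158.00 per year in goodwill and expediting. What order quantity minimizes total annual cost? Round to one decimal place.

Annual demand D = 132 × 365 = 48,180.
With planned backorders, Q* = √(2DS/H) · √((H+B)/B).
√(2DS/H) = √(2 × 48,180 × 274 / 22.8) = 1076.109.
√((H+B)/B) = √((22.8+158)/158) = 1.0697.
Q* ≈ 1151.137.

Q* ≈ 1,151.1 crates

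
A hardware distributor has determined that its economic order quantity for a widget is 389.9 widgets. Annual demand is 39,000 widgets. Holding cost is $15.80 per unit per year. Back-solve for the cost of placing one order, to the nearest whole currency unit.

The basic EOQ model gives Q* = √(2DS/H); rearrange for the unknown.
From Q* = √(2DS/H): S = Q*²H / (2D) = 389.9² × 15.8 / (2 × 39,000) = 30.7942.

S ≈ $31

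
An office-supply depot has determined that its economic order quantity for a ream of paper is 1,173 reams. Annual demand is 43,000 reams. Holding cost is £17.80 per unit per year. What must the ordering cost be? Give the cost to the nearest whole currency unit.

Invert the EOQ relation Q*² = 2DS/H.
From Q* = √(2DS/H): S = Q*²H / (2D) = 1,173² × 17.8 / (2 × 43,000) = 284.7853.

S ≈ £285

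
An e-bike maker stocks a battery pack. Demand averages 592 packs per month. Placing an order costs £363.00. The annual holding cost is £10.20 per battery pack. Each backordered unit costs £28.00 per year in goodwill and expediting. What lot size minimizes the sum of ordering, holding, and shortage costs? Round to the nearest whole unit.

Q* ≈ 831 packs

Annual demand D = 592 × 12 = 7,104.
With planned backorders, Q* = √(2DS/H) · √((H+B)/B).
√(2DS/H) = √(2 × 7,104 × 363 / 10.2) = 711.082.
√((H+B)/B) = √((10.2+28)/28) = 1.1680.
Q* ≈ 830.563.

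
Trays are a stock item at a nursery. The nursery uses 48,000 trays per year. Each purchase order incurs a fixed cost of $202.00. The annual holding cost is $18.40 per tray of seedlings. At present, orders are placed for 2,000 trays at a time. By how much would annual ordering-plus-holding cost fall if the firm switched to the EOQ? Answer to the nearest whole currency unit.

EOQ = √(2DS/H) = √(2 × 48,000 × 202 / 18.4) ≈ 1026.60.
Cost at Q* = (D/Q*)S + (Q*/2)H = √(2DSH) ≈ $18,889.49.
Cost at Q = 2,000: (48,000/2,000)×202 + (2,000/2)×18.4 = $4,848.00 + $18,400.00 = $23,248.00.
Excess = $23,248.00 − $18,889.49 = $4,358.51.

Extra cost ≈ $4,359 per year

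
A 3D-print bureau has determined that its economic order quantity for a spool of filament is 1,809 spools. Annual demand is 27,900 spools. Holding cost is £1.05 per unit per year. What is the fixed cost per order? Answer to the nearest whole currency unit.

Invert the EOQ relation Q*² = 2DS/H.
From Q* = √(2DS/H): S = Q*²H / (2D) = 1,809² × 1.05 / (2 × 27,900) = 61.5789.

S ≈ £62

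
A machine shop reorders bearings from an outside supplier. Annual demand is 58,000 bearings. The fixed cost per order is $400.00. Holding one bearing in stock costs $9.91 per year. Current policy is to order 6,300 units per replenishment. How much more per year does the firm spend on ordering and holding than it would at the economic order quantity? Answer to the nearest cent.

EOQ = √(2DS/H) = √(2 × 58,000 × 400 / 9.91) ≈ 2163.83.
Cost at Q* = (D/Q*)S + (Q*/2)H = √(2DSH) ≈ $21,443.51.
Cost at Q = 6,300: (58,000/6,300)×400 + (6,300/2)×9.91 = $3,682.54 + $31,216.50 = $34,899.04.
Excess = $34,899.04 − $21,443.51 = $13,455.53.

Extra cost ≈ $13,455.53 per year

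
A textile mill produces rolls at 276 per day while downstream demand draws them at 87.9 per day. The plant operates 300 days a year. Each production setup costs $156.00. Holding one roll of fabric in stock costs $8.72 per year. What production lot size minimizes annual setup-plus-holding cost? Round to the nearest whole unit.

Q* ≈ 1,177 rolls

Annual demand D = 87.9 × 300 = 26,370.
Production build-up factor (1 − d/p) = 1 − 87.9/276 = 0.6815.
Q* = √(2DS / (H(1 − d/p))) = √(2 × 26,370 × 156 / (8.72 × 0.6815)).
= √(8,227,440 / 5.9429) ≈ 1176.615.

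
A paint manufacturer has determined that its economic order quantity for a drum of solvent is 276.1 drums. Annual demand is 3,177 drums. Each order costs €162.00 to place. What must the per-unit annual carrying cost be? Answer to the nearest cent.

H ≈ €13.50

Squaring Q* = √(2DS/H) gives Q*² = 2DS/H.
From Q* = √(2DS/H): H = 2DS / Q*² = 2 × 3,177 × 162 / 276.1² = 13.5030.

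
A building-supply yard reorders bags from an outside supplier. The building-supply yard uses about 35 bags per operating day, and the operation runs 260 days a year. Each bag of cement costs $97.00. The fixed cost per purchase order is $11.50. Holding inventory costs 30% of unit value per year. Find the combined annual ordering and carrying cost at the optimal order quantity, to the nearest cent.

TC* ≈ $2,467.92

Annual demand D = 35 × 260 = 9,100.
Holding cost H = 0.30 × $97.00 = $29.1000 per unit per year.
EOQ = √(2DS/H) = √(2 × 9,100 × 11.5 / 29.1) ≈ 84.81.
At the optimum the two cost components are equal, so total cost = 2·(Q*/2)H = Q*·H.
Minimum total = √(2DSH) = √(2 × 9,100 × 11.5 × 29.1) ≈ 2467.920.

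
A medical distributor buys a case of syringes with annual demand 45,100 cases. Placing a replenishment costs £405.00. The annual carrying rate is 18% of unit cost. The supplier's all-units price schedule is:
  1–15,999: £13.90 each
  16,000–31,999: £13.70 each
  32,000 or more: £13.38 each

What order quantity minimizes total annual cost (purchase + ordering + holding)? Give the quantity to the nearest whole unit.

Q* ≈ 3,821 cases

Holding cost per unit per year at price C is H = 0.18·C.
Evaluate total cost at each tier's feasible EOQ or, if the EOQ is below the tier, at the tier's minimum quantity.
EOQ at £13.90 = 3821.1 (feasible in tier 1): TC = 45,100×£13.90 + (45,100/3821.1)×405 + (3821.1/2)×0.18×£13.90 = £636,450.36.
EOQ at £13.70 = 3848.9 < 16000, so use break Q=16000: TC = 45,100×£13.70 + (45,100/16000.0)×405 + (16000.0/2)×0.18×£13.70 = £638,739.59.
EOQ at £13.38 = 3894.6 < 32000, so use break Q=32000: TC = 45,100×£13.38 + (45,100/32000.0)×405 + (32000.0/2)×0.18×£13.38 = £642,543.20.
Lowest total cost is £636,450.36 at Q = 3821.1.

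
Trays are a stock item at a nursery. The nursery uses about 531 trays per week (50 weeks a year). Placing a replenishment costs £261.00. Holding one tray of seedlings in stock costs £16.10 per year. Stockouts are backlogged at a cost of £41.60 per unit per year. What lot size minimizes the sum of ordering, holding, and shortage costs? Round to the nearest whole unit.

Annual demand D = 531 × 50 = 26,550.
With planned backorders, Q* = √(2DS/H) · √((H+B)/B).
√(2DS/H) = √(2 × 26,550 × 261 / 16.1) = 927.800.
√((H+B)/B) = √((16.1+41.6)/41.6) = 1.1777.
Q* ≈ 1092.687.

Q* ≈ 1,093 trays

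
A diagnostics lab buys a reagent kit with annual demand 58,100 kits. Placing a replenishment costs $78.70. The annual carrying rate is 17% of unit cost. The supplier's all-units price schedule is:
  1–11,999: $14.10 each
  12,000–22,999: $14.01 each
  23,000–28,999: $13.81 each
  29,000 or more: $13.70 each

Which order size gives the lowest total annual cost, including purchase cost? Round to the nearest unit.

Q* ≈ 1,953 kits

Holding cost per unit per year at price C is H = 0.17·C.
Evaluate total cost at each tier's feasible EOQ or, if the EOQ is below the tier, at the tier's minimum quantity.
EOQ at $14.10 = 1953.2 (feasible in tier 1): TC = 58,100×$14.10 + (58,100/1953.2)×78.7 + (1953.2/2)×0.17×$14.10 = $823,891.92.
EOQ at $14.01 = 1959.5 < 12000, so use break Q=12000: TC = 58,100×$14.01 + (58,100/12000.0)×78.7 + (12000.0/2)×0.17×$14.01 = $828,652.24.
EOQ at $13.81 = 1973.6 < 23000, so use break Q=23000: TC = 58,100×$13.81 + (58,100/23000.0)×78.7 + (23000.0/2)×0.17×$13.81 = $829,558.35.
EOQ at $13.70 = 1981.6 < 29000, so use break Q=29000: TC = 58,100×$13.70 + (58,100/29000.0)×78.7 + (29000.0/2)×0.17×$13.70 = $829,898.17.
Lowest total cost is $823,891.92 at Q = 1953.2.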